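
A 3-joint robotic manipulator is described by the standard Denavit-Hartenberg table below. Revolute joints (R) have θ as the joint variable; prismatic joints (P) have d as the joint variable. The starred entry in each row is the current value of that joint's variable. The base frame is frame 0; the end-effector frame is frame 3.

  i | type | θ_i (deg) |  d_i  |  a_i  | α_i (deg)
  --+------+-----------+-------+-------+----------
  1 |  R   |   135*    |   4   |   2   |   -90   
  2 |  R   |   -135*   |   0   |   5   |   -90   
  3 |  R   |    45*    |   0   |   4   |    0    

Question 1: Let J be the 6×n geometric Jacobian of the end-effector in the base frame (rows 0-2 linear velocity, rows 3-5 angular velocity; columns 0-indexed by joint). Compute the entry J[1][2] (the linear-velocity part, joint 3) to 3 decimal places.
3.414

axis z_2 = (-0.5000,0.5000,0.7071); lever o_n−o_2 = (3.4142,0.5858,2.0000)
cross product → J_v[:, 2] = (0.5858,3.4142,-2.0000)
J_ω[:, 2] = z_2
entry J[1][2] = 3.4142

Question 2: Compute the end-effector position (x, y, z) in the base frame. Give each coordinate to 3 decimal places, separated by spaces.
after link 1: o_1 = (-1.4142, 1.4142, 4.0000)
after link 2: o_2 = (1.0858, -1.0858, 7.5355)
after link 3: o_3 = (4.5000, -0.5000, 9.5355)

4.500 -0.500 9.536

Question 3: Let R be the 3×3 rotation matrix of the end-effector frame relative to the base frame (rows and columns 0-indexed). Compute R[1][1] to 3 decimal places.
0.854

End-effector y-axis (col 1 of R) = (0.1464,0.8536,-0.5000)
R[1][1] = 0.8536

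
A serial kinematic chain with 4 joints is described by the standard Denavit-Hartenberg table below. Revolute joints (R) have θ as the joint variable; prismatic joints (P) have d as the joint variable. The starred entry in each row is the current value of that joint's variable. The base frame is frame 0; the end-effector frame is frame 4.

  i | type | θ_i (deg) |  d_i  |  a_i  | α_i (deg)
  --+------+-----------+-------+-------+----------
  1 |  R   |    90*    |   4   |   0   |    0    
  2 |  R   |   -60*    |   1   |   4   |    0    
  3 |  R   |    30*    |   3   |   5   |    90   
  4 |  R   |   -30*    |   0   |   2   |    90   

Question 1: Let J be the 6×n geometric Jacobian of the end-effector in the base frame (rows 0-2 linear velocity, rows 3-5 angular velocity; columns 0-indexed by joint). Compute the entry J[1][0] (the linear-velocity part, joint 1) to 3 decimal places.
axis z_0 = ẑ; lever o_n−o_0 = (6.8301,7.8301,7.0000)
cross product → J_v[:, 0] = (-7.8301,6.8301,0.0000)
J_ω[:, 0] = z_0
entry J[1][0] = 6.8301

6.830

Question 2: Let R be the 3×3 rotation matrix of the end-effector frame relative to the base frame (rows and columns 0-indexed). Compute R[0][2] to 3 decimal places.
-0.250

End-effector z-axis (col 2 of R) = (-0.2500,-0.4330,-0.8660)
R[0][2] = -0.2500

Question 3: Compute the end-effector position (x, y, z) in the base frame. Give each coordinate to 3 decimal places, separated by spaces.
after link 1: o_1 = (0.0000, 0.0000, 4.0000)
after link 2: o_2 = (3.4641, 2.0000, 5.0000)
after link 3: o_3 = (5.9641, 6.3301, 8.0000)
after link 4: o_4 = (6.8301, 7.8301, 7.0000)

6.830 7.830 7.000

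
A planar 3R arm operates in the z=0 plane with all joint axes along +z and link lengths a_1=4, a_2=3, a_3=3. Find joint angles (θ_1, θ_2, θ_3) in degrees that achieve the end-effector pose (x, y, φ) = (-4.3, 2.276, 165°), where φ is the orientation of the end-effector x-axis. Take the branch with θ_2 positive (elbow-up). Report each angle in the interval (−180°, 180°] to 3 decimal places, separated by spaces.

wrist centre = target − a_3·(cos φ, sin φ) = (-1.4022, 1.4995)
cos θ_2 = (4.2149−4²−3²)/(2·4·3) = -0.8660; θ_2 = 150.0025° (elbow-up)
β = atan2(1.4995,-1.4022) = 133.0791°; ψ = atan2(1.4999,1.4019) = 46.9348°
θ_1 = β − ψ = 86.1443°
θ_3 = φ − θ_1 − θ_2 = -71.1468° (wrapped to (-180°,180°])

86.144 150.003 -71.147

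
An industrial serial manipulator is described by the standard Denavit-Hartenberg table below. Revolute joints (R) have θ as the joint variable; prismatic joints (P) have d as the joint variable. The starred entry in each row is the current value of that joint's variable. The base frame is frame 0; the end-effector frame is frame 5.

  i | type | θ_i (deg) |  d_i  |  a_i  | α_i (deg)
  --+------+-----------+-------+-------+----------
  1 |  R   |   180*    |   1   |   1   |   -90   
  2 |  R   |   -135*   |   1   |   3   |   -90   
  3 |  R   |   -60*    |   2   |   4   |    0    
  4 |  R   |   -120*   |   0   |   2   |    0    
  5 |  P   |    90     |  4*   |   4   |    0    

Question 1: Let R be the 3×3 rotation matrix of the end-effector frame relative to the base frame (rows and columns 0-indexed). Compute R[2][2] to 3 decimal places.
0.707

End-effector z-axis (col 2 of R) = (-0.7071,0.0000,0.7071)
R[2][2] = 0.7071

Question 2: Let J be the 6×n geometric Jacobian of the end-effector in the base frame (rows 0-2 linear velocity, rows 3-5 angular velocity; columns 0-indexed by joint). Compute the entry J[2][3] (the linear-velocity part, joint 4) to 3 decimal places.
axis z_3 = (-0.7071,0.0000,0.7071); lever o_n−o_3 = (-4.2426,-4.0000,1.4142)
cross product → J_v[:, 3] = (2.8284,-2.0000,2.8284)
J_ω[:, 3] = z_3
entry J[2][3] = 2.8284

2.828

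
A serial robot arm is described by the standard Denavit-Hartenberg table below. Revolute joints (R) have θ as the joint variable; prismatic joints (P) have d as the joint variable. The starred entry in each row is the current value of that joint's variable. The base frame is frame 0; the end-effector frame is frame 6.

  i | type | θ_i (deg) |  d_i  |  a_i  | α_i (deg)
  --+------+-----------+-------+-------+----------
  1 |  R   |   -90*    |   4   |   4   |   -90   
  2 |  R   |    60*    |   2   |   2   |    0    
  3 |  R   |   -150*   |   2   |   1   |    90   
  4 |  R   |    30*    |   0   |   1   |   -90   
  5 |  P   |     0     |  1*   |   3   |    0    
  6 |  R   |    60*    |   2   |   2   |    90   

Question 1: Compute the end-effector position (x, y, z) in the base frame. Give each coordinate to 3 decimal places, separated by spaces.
9.098 -6.732 6.098

after link 1: o_1 = (0.0000, -4.0000, 4.0000)
after link 2: o_2 = (2.0000, -5.0000, 2.2679)
after link 3: o_3 = (4.0000, -5.0000, 3.2679)
after link 4: o_4 = (4.5000, -5.0000, 4.1340)
after link 5: o_5 = (6.8660, -5.0000, 6.2321)
after link 6: o_6 = (9.0981, -6.7321, 6.0981)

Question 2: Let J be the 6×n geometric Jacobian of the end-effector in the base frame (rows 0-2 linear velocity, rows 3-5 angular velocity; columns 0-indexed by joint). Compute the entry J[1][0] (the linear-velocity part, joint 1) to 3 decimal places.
axis z_0 = ẑ; lever o_n−o_0 = (9.0981,-6.7321,6.0981)
cross product → J_v[:, 0] = (6.7321,9.0981,-0.0000)
J_ω[:, 0] = z_0
entry J[1][0] = 9.0981

9.098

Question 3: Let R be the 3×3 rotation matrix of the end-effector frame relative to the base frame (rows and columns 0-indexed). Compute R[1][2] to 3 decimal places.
0.500

End-effector z-axis (col 2 of R) = (0.4330,0.5000,0.7500)
R[1][2] = 0.5000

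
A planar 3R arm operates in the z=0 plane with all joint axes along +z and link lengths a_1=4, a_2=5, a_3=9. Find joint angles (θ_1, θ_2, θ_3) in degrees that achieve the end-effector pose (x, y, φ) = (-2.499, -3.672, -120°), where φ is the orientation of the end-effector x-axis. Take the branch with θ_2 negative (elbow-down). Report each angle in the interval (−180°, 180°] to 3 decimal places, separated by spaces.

wrist centre = target − a_3·(cos φ, sin φ) = (2.0010, 4.1222)
cos θ_2 = (20.9968−4²−5²)/(2·4·5) = -0.5001; θ_2 = -120.0053° (elbow-down)
β = atan2(4.1222,2.0010) = 64.1073°; ψ = atan2(-4.3299,1.4996) = -70.8972°
θ_1 = β − ψ = 135.0045°
θ_3 = φ − θ_1 − θ_2 = -134.9991° (wrapped to (-180°,180°])

135.004 -120.005 -134.999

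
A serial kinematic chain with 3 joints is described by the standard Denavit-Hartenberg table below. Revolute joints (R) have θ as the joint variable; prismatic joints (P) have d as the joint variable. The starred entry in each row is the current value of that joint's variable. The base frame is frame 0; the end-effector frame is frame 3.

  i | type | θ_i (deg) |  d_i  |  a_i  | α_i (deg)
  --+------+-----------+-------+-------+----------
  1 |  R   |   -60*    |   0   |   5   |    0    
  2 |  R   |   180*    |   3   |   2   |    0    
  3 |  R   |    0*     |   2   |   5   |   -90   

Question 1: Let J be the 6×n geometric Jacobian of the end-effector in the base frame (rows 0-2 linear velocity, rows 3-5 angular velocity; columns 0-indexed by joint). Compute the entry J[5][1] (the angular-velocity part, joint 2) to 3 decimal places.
1.000

axis z_1 = (0.0000,0.0000,1.0000); lever o_n−o_1 = (-3.5000,6.0622,5.0000)
cross product → J_v[:, 1] = (-6.0622,-3.5000,0.0000)
J_ω[:, 1] = z_1
entry J[5][1] = 1.0000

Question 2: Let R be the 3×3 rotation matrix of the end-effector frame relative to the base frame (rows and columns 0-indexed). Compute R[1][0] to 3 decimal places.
0.866

End-effector x-axis (col 0 of R) = (-0.5000,0.8660,0.0000)
R[1][0] = 0.8660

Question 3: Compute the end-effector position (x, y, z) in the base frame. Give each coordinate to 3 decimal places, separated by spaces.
after link 1: o_1 = (2.5000, -4.3301, 0.0000)
after link 2: o_2 = (1.5000, -2.5981, 3.0000)
after link 3: o_3 = (-1.0000, 1.7321, 5.0000)

-1.000 1.732 5.000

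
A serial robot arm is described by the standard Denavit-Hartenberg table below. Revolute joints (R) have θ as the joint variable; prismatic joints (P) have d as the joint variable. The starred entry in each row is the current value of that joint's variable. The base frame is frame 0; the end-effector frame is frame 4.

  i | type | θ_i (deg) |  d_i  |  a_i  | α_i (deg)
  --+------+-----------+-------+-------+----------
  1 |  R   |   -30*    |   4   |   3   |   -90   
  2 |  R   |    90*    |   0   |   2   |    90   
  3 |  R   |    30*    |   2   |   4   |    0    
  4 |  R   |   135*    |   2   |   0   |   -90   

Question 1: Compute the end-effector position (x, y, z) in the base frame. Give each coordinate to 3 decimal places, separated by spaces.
7.062 -1.768 -1.464

after link 1: o_1 = (2.5981, -1.5000, 4.0000)
after link 2: o_2 = (2.5981, -1.5000, 2.0000)
after link 3: o_3 = (5.3301, -0.7679, -1.4641)
after link 4: o_4 = (7.0622, -1.7679, -1.4641)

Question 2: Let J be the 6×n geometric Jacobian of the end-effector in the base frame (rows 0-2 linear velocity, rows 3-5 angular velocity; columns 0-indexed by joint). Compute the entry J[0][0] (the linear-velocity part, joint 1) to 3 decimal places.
1.768

axis z_0 = ẑ; lever o_n−o_0 = (7.0622,-1.7679,-1.4641)
cross product → J_v[:, 0] = (1.7679,7.0622,-0.0000)
J_ω[:, 0] = z_0
entry J[0][0] = 1.7679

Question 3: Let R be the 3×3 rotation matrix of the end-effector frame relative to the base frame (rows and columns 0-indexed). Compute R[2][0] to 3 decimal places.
End-effector x-axis (col 0 of R) = (0.1294,0.2241,0.9659)
R[2][0] = 0.9659

0.966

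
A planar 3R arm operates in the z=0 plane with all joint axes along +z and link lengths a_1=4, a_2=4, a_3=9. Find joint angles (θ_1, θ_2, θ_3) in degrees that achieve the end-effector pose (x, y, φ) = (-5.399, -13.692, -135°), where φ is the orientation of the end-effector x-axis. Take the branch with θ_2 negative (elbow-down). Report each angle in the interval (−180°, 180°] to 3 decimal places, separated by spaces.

wrist centre = target − a_3·(cos φ, sin φ) = (0.9650, -7.3280)
cos θ_2 = (54.6313−4²−4²)/(2·4·4) = 0.7072; θ_2 = -44.9902° (elbow-down)
β = atan2(-7.3280,0.9650) = -82.4984°; ψ = atan2(-2.8279,6.8289) = -22.4951°
θ_1 = β − ψ = -60.0033°
θ_3 = φ − θ_1 − θ_2 = -30.0065° (wrapped to (-180°,180°])

-60.003 -44.990 -30.007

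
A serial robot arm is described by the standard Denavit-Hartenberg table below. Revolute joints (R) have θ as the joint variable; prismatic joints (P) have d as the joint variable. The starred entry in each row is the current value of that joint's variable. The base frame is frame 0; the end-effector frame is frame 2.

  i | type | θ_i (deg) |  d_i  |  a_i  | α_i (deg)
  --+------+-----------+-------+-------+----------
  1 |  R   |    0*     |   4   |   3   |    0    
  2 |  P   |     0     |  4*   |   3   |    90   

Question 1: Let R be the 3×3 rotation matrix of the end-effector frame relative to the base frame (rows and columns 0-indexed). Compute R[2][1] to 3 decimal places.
End-effector y-axis (col 1 of R) = (0.0000,0.0000,1.0000)
R[2][1] = 1.0000

1.000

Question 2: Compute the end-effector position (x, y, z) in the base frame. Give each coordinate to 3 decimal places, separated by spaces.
after link 1: o_1 = (3.0000, 0.0000, 4.0000)
after link 2: o_2 = (6.0000, 0.0000, 8.0000)

6.000 0.000 8.000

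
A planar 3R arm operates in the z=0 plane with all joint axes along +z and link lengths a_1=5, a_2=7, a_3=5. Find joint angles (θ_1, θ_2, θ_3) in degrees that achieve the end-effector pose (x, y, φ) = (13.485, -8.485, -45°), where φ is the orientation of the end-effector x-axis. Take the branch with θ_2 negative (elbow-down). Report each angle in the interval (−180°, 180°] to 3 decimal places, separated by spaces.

wrist centre = target − a_3·(cos φ, sin φ) = (9.9495, -4.9495)
cos θ_2 = (123.4891−5²−7²)/(2·5·7) = 0.7070; θ_2 = -45.0097° (elbow-down)
β = atan2(-4.9495,9.9495) = -26.4485°; ψ = atan2(-4.9506,9.9489) = -26.4550°
θ_1 = β − ψ = 0.0064°
θ_3 = φ − θ_1 − θ_2 = 0.0033° (wrapped to (-180°,180°])

0.006 -45.010 0.003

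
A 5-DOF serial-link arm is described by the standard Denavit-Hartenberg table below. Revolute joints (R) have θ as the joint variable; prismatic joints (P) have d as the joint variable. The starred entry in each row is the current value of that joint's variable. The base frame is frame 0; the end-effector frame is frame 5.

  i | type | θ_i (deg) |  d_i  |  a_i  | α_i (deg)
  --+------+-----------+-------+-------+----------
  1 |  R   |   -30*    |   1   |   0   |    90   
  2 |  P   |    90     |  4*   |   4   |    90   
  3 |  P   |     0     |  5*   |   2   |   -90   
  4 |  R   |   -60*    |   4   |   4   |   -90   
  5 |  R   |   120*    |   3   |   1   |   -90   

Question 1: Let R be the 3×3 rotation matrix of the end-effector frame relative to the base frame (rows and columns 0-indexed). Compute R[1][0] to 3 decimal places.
0.967

End-effector x-axis (col 0 of R) = (0.0580,0.9665,-0.2500)
R[1][0] = 0.9665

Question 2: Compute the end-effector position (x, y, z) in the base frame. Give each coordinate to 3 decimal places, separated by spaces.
after link 1: o_1 = (0.0000, 0.0000, 1.0000)
after link 2: o_2 = (-2.0000, -3.4641, 5.0000)
after link 3: o_3 = (2.3301, -5.9641, 7.0000)
after link 4: o_4 = (3.3301, -11.1603, 9.0000)
after link 5: o_5 = (2.0891, -9.4437, 11.3481)

2.089 -9.444 11.348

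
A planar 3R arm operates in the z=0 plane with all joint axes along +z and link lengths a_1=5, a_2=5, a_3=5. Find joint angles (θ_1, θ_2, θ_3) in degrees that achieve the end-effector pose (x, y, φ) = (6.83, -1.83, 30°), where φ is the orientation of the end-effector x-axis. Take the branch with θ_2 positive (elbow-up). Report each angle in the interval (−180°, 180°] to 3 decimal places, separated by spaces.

-120.002 120.002 29.999

wrist centre = target − a_3·(cos φ, sin φ) = (2.4999, -4.3300)
cos θ_2 = (24.9983−5²−5²)/(2·5·5) = -0.5000; θ_2 = 120.0023° (elbow-up)
β = atan2(-4.3300,2.4999) = -60.0005°; ψ = atan2(4.3300,2.4998) = 60.0011°
θ_1 = β − ψ = -120.0017°
θ_3 = φ − θ_1 − θ_2 = 29.9994° (wrapped to (-180°,180°])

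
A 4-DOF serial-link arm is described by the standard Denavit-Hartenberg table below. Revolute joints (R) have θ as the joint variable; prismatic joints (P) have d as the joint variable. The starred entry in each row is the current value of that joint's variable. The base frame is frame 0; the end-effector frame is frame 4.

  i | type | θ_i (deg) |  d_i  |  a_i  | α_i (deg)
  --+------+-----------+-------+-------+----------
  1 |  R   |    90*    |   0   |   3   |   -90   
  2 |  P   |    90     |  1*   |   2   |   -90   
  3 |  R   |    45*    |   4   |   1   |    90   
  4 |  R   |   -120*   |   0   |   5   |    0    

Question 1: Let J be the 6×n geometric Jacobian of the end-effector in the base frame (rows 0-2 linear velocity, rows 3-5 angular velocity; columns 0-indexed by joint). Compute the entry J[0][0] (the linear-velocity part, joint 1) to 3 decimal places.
-3.330

axis z_0 = ẑ; lever o_n−o_0 = (-2.0607,3.3301,-0.9393)
cross product → J_v[:, 0] = (-3.3301,-2.0607,0.0000)
J_ω[:, 0] = z_0
entry J[0][0] = -3.3301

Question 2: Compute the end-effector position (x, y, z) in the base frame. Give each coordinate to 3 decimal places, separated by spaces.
-2.061 3.330 -0.939

after link 1: o_1 = (0.0000, 3.0000, 0.0000)
after link 2: o_2 = (-1.0000, 3.0000, -2.0000)
after link 3: o_3 = (-0.2929, -1.0000, -2.7071)
after link 4: o_4 = (-2.0607, 3.3301, -0.9393)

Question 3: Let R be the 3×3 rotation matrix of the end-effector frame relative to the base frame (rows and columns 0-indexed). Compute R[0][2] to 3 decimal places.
-0.707

End-effector z-axis (col 2 of R) = (-0.7071,0.0000,-0.7071)
R[0][2] = -0.7071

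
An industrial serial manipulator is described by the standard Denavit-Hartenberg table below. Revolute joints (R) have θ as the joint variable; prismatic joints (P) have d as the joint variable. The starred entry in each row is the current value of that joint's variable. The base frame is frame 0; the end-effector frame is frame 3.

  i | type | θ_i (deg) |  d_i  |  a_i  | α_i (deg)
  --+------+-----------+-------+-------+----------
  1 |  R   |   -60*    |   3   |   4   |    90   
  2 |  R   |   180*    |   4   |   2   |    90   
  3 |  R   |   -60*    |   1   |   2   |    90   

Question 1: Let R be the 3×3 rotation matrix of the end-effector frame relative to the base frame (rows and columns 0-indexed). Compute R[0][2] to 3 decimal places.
End-effector z-axis (col 2 of R) = (0.8660,-0.5000,-0.0000)
R[0][2] = 0.8660

0.866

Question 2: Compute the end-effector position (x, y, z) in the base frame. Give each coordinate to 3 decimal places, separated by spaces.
-1.464 -2.000 4.000

after link 1: o_1 = (2.0000, -3.4641, 3.0000)
after link 2: o_2 = (-2.4641, -3.7321, 3.0000)
after link 3: o_3 = (-1.4641, -2.0000, 4.0000)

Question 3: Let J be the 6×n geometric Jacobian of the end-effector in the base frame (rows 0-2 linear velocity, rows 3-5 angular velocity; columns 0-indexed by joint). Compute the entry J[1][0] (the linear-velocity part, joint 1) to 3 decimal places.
axis z_0 = ẑ; lever o_n−o_0 = (-1.4641,-2.0000,4.0000)
cross product → J_v[:, 0] = (2.0000,-1.4641,0.0000)
J_ω[:, 0] = z_0
entry J[1][0] = -1.4641

-1.464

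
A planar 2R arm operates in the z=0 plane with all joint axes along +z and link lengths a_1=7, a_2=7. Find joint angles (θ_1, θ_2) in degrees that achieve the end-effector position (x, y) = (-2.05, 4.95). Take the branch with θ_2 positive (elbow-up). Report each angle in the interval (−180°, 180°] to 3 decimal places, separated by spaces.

cos θ_2 = (28.7050−7²−7²)/(2·7·7) = -0.7071; θ_2 = 134.9988° (elbow-up)
β = atan2(4.9500,-2.0500) = 112.4965°; ψ = atan2(4.9499,2.0504) = 67.4994°
θ_1 = β − ψ = 44.9971°

44.997 134.999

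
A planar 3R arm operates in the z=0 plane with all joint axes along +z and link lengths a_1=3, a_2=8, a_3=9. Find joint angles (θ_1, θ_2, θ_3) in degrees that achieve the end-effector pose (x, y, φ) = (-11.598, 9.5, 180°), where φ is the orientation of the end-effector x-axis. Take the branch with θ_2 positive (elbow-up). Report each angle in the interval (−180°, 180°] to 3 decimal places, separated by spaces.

wrist centre = target − a_3·(cos φ, sin φ) = (-2.5980, 9.5000)
cos θ_2 = (96.9996−3²−8²)/(2·3·8) = 0.5000; θ_2 = 60.0005° (elbow-up)
β = atan2(9.5000,-2.5980) = 105.2949°; ψ = atan2(6.9282,6.9999) = 44.7051°
θ_1 = β − ψ = 60.5898°
θ_3 = φ − θ_1 − θ_2 = 59.4096° (wrapped to (-180°,180°])

60.590 60.001 59.410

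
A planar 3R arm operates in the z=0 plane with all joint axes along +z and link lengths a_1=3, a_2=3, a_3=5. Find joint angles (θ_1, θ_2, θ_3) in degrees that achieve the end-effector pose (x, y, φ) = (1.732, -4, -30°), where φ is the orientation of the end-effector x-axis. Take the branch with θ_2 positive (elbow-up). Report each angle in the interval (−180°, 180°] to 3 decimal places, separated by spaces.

wrist centre = target − a_3·(cos φ, sin φ) = (-2.5981, -1.5000)
cos θ_2 = (9.0003−3²−3²)/(2·3·3) = -0.5000; θ_2 = 119.9990° (elbow-up)
β = atan2(-1.5000,-2.5981) = -150.0005°; ψ = atan2(2.5981,1.5000) = 59.9995°
θ_1 = β − ψ = -210.0000°
θ_3 = φ − θ_1 − θ_2 = 60.0010° (wrapped to (-180°,180°])

150.000 119.999 60.001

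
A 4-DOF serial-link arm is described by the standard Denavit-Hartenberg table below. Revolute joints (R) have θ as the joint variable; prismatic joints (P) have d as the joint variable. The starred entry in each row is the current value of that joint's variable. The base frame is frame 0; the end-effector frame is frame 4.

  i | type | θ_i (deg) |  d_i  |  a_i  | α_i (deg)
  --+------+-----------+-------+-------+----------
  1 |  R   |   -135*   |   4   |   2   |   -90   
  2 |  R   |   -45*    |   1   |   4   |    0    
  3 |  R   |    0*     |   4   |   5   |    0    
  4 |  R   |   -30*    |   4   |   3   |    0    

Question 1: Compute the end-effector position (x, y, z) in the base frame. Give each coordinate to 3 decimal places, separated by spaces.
-0.099 -12.827 13.262

after link 1: o_1 = (-1.4142, -1.4142, 4.0000)
after link 2: o_2 = (-2.7071, -4.1213, 6.8284)
after link 3: o_3 = (-2.3787, -9.4497, 10.3640)
after link 4: o_4 = (-0.0993, -12.8272, 13.2617)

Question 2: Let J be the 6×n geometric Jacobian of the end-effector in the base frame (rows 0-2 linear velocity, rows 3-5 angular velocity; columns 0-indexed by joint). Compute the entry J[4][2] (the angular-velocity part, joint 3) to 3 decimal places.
-0.707

axis z_2 = (0.7071,-0.7071,0.0000); lever o_n−o_2 = (2.6078,-8.7059,6.4333)
cross product → J_v[:, 2] = (-4.5490,-4.5490,-4.3120)
J_ω[:, 2] = z_2
entry J[4][2] = -0.7071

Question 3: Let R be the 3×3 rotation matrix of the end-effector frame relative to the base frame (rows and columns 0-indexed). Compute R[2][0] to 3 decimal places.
End-effector x-axis (col 0 of R) = (-0.1830,-0.1830,0.9659)
R[2][0] = 0.9659

0.966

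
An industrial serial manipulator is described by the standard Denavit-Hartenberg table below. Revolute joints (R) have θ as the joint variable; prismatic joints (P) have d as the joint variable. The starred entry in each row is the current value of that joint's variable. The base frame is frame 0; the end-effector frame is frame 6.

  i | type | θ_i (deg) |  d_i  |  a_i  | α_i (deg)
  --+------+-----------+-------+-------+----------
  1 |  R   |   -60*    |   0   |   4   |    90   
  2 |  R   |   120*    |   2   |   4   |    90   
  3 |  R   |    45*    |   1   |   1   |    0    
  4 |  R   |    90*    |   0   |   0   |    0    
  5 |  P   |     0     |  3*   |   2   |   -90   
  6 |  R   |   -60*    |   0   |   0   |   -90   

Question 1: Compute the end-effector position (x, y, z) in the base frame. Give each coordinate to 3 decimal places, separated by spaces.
-0.660 -7.099 4.852

after link 1: o_1 = (2.0000, -3.4641, 0.0000)
after link 2: o_2 = (-0.7321, -2.7321, 3.4641)
after link 3: o_3 = (-1.0882, -3.5294, 4.5765)
after link 4: o_4 = (-1.0882, -3.5294, 4.5765)
after link 5: o_5 = (-0.6603, -7.0989, 4.8517)
after link 6: o_6 = (-0.6603, -7.0989, 4.8517)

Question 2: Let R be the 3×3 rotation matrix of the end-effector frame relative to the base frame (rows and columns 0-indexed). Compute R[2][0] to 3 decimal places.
End-effector x-axis (col 0 of R) = (0.1572,-0.9794,0.1268)
R[2][0] = 0.1268

0.127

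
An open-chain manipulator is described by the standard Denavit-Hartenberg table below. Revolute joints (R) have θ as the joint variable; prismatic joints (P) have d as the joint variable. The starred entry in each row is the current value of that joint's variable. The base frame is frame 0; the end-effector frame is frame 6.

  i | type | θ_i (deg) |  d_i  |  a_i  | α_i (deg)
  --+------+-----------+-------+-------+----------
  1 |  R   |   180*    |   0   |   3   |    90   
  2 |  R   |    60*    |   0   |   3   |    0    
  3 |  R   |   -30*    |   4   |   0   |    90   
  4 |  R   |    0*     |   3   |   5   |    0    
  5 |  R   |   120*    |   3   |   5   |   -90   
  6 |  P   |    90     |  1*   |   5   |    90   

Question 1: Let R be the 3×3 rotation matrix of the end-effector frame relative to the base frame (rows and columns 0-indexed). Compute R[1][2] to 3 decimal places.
End-effector z-axis (col 2 of R) = (0.4330,0.8660,-0.2500)
R[1][2] = 0.8660

0.866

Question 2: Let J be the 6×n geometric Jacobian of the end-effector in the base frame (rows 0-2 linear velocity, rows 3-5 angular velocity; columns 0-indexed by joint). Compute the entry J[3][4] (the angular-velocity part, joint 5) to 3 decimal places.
-0.500

axis z_4 = (-0.5000,0.0000,-0.8660); lever o_n−o_4 = (3.9151,3.8301,0.0490)
cross product → J_v[:, 4] = (3.3170,-3.3660,-1.9151)
J_ω[:, 4] = z_4
entry J[3][4] = -0.5000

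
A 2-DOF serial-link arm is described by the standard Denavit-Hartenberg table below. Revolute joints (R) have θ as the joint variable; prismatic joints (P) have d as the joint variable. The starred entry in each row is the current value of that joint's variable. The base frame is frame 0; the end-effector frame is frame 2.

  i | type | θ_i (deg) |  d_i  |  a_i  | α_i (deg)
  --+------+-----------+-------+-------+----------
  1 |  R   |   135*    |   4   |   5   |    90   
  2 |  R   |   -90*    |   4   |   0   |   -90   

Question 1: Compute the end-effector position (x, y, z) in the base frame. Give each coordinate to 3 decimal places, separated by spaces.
-0.707 6.364 4.000

after link 1: o_1 = (-3.5355, 3.5355, 4.0000)
after link 2: o_2 = (-0.7071, 6.3640, 4.0000)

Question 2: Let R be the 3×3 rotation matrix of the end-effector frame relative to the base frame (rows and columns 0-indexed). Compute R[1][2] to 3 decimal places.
End-effector z-axis (col 2 of R) = (-0.7071,0.7071,0.0000)
R[1][2] = 0.7071

0.707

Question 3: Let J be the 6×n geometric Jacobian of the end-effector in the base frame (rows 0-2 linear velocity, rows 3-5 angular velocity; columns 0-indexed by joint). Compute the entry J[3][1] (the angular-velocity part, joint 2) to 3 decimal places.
0.707

axis z_1 = (0.7071,0.7071,0.0000); lever o_n−o_1 = (2.8284,2.8284,0.0000)
cross product → J_v[:, 1] = (-0.0000,0.0000,0.0000)
J_ω[:, 1] = z_1
entry J[3][1] = 0.7071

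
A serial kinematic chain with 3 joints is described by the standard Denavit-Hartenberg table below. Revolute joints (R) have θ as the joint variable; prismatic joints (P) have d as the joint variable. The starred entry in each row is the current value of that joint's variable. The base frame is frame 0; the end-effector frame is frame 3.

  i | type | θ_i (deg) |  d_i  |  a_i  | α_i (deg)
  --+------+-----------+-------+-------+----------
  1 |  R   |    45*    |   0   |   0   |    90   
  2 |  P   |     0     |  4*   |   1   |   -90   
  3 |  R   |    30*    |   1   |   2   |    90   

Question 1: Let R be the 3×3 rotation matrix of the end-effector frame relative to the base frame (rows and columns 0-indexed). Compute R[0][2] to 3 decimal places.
End-effector z-axis (col 2 of R) = (0.9659,-0.2588,0.0000)
R[0][2] = 0.9659

0.966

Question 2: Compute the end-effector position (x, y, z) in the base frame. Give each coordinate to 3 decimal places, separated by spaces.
after link 1: o_1 = (0.0000, 0.0000, 0.0000)
after link 2: o_2 = (3.5355, -2.1213, 0.0000)
after link 3: o_3 = (4.0532, -0.1895, 1.0000)

4.053 -0.189 1.000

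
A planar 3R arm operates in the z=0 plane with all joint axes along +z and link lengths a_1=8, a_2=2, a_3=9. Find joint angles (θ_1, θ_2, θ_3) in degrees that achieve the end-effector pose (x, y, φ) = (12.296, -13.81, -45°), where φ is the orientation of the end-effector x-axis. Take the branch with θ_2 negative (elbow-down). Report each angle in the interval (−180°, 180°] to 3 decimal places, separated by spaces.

wrist centre = target − a_3·(cos φ, sin φ) = (5.9320, -7.4460)
cos θ_2 = (90.6326−8²−2²)/(2·8·2) = 0.7073; θ_2 = -44.9869° (elbow-down)
β = atan2(-7.4460,5.9320) = -51.4567°; ψ = atan2(-1.4139,9.4145) = -8.5409°
θ_1 = β − ψ = -42.9158°
θ_3 = φ − θ_1 − θ_2 = 42.9027° (wrapped to (-180°,180°])

-42.916 -44.987 42.903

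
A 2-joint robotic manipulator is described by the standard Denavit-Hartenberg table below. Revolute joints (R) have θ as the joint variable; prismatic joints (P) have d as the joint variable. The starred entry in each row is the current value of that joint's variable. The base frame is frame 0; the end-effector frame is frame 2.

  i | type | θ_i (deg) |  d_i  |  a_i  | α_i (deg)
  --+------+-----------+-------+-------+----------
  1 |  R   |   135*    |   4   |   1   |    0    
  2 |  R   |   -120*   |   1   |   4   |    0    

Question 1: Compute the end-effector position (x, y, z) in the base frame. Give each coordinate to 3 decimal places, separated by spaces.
3.157 1.742 5.000

after link 1: o_1 = (-0.7071, 0.7071, 4.0000)
after link 2: o_2 = (3.1566, 1.7424, 5.0000)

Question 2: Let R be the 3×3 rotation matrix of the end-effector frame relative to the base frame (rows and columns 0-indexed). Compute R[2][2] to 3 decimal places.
End-effector z-axis (col 2 of R) = (0.0000,0.0000,1.0000)
R[2][2] = 1.0000

1.000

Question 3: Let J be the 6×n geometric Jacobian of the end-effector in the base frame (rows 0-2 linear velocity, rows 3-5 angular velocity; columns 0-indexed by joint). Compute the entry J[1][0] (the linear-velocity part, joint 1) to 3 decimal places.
axis z_0 = ẑ; lever o_n−o_0 = (3.1566,1.7424,5.0000)
cross product → J_v[:, 0] = (-1.7424,3.1566,0.0000)
J_ω[:, 0] = z_0
entry J[1][0] = 3.1566

3.157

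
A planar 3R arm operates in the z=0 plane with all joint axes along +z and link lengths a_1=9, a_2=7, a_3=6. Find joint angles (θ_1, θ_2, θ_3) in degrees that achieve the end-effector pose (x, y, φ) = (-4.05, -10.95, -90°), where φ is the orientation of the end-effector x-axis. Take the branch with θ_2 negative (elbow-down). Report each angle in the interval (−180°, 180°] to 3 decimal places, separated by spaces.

wrist centre = target − a_3·(cos φ, sin φ) = (-4.0500, -4.9500)
cos θ_2 = (40.9050−9²−7²)/(2·9·7) = -0.7071; θ_2 = -134.9997° (elbow-down)
β = atan2(-4.9500,-4.0500) = -129.2894°; ψ = atan2(-4.9498,4.0503) = -50.7074°
θ_1 = β − ψ = -78.5820°
θ_3 = φ − θ_1 − θ_2 = 123.5817° (wrapped to (-180°,180°])

-78.582 -135.000 123.582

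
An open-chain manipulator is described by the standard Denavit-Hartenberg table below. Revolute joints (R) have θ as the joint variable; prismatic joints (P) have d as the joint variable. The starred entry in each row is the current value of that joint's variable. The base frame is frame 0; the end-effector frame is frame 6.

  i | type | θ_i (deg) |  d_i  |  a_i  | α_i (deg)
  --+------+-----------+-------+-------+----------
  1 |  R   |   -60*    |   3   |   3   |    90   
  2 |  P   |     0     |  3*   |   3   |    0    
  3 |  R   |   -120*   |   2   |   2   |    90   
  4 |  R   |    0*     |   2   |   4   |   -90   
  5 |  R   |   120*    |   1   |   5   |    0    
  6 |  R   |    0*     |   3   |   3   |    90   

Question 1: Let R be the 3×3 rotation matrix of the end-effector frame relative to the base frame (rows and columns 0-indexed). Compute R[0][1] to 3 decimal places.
End-effector y-axis (col 1 of R) = (-0.8660,-0.5000,0.0000)
R[0][1] = -0.8660

-0.866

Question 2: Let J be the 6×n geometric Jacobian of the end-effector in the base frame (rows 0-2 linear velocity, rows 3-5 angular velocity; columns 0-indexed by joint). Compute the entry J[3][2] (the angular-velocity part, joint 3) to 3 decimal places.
-0.866

axis z_2 = (-0.8660,-0.5000,0.0000); lever o_n−o_2 = (-3.5622,-5.8301,-4.1962)
cross product → J_v[:, 2] = (2.0981,-3.6340,3.2679)
J_ω[:, 2] = z_2
entry J[3][2] = -0.8660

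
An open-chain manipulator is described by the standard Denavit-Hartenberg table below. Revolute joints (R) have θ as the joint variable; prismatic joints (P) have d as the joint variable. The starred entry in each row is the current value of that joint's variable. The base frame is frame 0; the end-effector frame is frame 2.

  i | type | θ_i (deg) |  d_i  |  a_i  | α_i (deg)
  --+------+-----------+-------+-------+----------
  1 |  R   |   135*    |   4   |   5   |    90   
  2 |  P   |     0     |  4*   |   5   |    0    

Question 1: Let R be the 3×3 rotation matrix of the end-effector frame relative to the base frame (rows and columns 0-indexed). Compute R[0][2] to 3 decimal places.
End-effector z-axis (col 2 of R) = (0.7071,0.7071,0.0000)
R[0][2] = 0.7071

0.707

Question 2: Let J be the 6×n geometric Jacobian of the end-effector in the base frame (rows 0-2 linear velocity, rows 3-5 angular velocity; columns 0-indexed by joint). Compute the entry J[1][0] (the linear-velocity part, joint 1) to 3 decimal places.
-4.243

axis z_0 = ẑ; lever o_n−o_0 = (-4.2426,9.8995,4.0000)
cross product → J_v[:, 0] = (-9.8995,-4.2426,0.0000)
J_ω[:, 0] = z_0
entry J[1][0] = -4.2426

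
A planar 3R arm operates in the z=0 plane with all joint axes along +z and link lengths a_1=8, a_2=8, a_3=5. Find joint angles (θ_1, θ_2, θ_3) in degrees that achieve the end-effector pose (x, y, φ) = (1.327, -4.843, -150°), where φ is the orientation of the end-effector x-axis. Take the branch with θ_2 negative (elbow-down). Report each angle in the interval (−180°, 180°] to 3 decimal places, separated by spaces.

wrist centre = target − a_3·(cos φ, sin φ) = (5.6571, -2.3430)
cos θ_2 = (37.4927−8²−8²)/(2·8·8) = -0.7071; θ_2 = -134.9985° (elbow-down)
β = atan2(-2.3430,5.6571) = -22.4978°; ψ = atan2(-5.6570,2.3433) = -67.4992°
θ_1 = β − ψ = 45.0015°
θ_3 = φ − θ_1 − θ_2 = -60.0030° (wrapped to (-180°,180°])

45.001 -134.998 -60.003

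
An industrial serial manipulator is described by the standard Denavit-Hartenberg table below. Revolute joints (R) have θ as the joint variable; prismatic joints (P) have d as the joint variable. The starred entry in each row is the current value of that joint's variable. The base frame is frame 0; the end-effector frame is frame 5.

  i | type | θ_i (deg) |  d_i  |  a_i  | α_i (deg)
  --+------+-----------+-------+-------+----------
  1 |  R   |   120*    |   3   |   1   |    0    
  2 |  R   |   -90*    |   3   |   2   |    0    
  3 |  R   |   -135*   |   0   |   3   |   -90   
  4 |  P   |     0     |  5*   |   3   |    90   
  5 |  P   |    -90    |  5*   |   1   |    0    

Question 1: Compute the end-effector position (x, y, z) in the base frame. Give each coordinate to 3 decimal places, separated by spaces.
after link 1: o_1 = (-0.5000, 0.8660, 3.0000)
after link 2: o_2 = (1.2321, 1.8660, 6.0000)
after link 3: o_3 = (0.4556, -1.0318, 6.0000)
after link 4: o_4 = (4.5088, -5.2236, 6.0000)
after link 5: o_5 = (3.5428, -4.9648, 11.0000)

3.543 -4.965 11.000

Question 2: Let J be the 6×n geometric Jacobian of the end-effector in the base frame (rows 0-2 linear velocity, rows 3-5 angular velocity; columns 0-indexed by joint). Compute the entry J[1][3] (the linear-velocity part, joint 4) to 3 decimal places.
-0.259

prismatic axis z_3 = (0.9659,-0.2588,0.0000)
J_v[:, 3] = z_3; J_ω[:, 3] = (0,0,0)
entry J[1][3] = -0.2588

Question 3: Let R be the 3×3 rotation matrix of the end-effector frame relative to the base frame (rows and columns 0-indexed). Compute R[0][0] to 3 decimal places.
End-effector x-axis (col 0 of R) = (-0.9659,0.2588,0.0000)
R[0][0] = -0.9659

-0.966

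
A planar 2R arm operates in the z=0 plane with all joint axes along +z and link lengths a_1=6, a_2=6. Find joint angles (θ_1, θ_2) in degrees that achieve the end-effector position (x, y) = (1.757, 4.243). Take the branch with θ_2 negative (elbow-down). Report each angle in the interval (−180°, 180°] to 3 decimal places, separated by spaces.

135.005 -134.998

cos θ_2 = (21.0901−6²−6²)/(2·6·6) = -0.7071; θ_2 = -134.9980° (elbow-down)
β = atan2(4.2430,1.7570) = 67.5059°; ψ = atan2(-4.2428,1.7575) = -67.4990°
θ_1 = β − ψ = 135.0049°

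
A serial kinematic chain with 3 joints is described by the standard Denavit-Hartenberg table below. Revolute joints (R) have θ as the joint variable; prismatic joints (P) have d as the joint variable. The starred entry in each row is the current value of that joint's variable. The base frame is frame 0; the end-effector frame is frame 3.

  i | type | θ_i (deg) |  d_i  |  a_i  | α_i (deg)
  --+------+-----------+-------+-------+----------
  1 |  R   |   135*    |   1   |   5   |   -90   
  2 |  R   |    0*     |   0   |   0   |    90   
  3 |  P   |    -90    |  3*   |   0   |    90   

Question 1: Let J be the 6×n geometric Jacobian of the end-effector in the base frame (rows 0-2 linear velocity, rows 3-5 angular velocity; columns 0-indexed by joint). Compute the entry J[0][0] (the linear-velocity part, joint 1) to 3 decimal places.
axis z_0 = ẑ; lever o_n−o_0 = (-3.5355,3.5355,4.0000)
cross product → J_v[:, 0] = (-3.5355,-3.5355,0.0000)
J_ω[:, 0] = z_0
entry J[0][0] = -3.5355

-3.536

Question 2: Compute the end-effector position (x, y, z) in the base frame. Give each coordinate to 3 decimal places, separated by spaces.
after link 1: o_1 = (-3.5355, 3.5355, 1.0000)
after link 2: o_2 = (-3.5355, 3.5355, 1.0000)
after link 3: o_3 = (-3.5355, 3.5355, 4.0000)

-3.536 3.536 4.000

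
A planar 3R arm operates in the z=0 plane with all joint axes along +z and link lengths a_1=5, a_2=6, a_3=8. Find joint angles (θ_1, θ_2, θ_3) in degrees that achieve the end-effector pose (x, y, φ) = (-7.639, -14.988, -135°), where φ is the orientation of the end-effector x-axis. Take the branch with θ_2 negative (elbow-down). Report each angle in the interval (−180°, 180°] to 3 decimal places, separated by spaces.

wrist centre = target − a_3·(cos φ, sin φ) = (-1.9821, -9.3311)
cos θ_2 = (90.9992−5²−6²)/(2·5·6) = 0.5000; θ_2 = -60.0009° (elbow-down)
β = atan2(-9.3311,-1.9821) = -101.9927°; ψ = atan2(-5.1962,7.9999) = -33.0050°
θ_1 = β − ψ = -68.9877°
θ_3 = φ − θ_1 − θ_2 = -6.0114° (wrapped to (-180°,180°])

-68.988 -60.001 -6.011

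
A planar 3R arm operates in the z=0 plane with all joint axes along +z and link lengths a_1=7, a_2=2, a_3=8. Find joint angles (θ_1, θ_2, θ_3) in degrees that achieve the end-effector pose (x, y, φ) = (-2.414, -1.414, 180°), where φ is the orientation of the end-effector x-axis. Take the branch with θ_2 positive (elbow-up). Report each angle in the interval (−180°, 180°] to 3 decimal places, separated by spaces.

wrist centre = target − a_3·(cos φ, sin φ) = (5.5860, -1.4140)
cos θ_2 = (33.2028−7²−2²)/(2·7·2) = -0.7070; θ_2 = 134.9948° (elbow-up)
β = atan2(-1.4140,5.5860) = -14.2051°; ψ = atan2(1.4143,5.5859) = 14.2086°
θ_1 = β − ψ = -28.4136°
θ_3 = φ − θ_1 − θ_2 = 73.4188° (wrapped to (-180°,180°])

-28.414 134.995 73.419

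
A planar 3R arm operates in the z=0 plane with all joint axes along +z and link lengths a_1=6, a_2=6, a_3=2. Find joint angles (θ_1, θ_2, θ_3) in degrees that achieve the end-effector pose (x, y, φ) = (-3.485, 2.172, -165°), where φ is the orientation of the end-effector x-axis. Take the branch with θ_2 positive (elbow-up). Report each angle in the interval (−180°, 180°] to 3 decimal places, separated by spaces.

wrist centre = target − a_3·(cos φ, sin φ) = (-1.5531, 2.6896)
cos θ_2 = (9.6464−6²−6²)/(2·6·6) = -0.8660; θ_2 = 149.9996° (elbow-up)
β = atan2(2.6896,-1.5531) = 120.0046°; ψ = atan2(3.0000,0.8039) = 74.9998°
θ_1 = β − ψ = 45.0048°
θ_3 = φ − θ_1 − θ_2 = -0.0044° (wrapped to (-180°,180°])

45.005 150.000 -0.004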